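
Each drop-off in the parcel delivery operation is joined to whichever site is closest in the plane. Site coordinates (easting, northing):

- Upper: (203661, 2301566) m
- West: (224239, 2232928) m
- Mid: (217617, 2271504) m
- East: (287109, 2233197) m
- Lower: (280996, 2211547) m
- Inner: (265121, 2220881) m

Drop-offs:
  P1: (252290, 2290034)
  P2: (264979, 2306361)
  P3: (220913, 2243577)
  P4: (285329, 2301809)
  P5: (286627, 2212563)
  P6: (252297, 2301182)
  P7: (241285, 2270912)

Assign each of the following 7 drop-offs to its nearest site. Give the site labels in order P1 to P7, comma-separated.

P1 → Mid (d²=1545577829.00)
P2 → Mid (d²=3458169493.00)
P3 → West (d²=124463477.00)
P4 → East (d²=4710774944.00)
P5 → Lower (d²=32740417.00)
P6 → Mid (d²=2083486084.00)
P7 → Mid (d²=560524688.00)

Mid, Mid, West, East, Lower, Mid, Mid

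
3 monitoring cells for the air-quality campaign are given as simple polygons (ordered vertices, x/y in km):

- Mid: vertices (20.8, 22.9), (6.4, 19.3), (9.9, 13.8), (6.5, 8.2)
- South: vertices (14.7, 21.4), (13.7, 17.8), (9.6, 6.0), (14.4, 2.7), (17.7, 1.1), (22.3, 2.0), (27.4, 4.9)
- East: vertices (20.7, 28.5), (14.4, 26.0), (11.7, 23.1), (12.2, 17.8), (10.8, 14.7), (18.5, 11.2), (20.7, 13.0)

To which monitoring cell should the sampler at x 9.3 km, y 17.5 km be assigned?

Cast a ray rightward from (9.3, 17.5). For each polygon, the edges (by vertex number in listed order) whose endpoints lie on opposite sides of y = 17.5, where each meets that height, and whether that is right or left of the point:
Mid: 2–3 at x≈7.55 (left), 4–1 at x≈15.55 (right) → 1 crossing.
South: 2–3 at x≈13.60 (right), 7–1 at x≈17.70 (right) → 2 crossings.
East: 4–5 at x≈12.06 (right), 7–1 at x≈20.70 (right) → 2 crossings.
Only Mid has an odd count, so the point is inside Mid.

Mid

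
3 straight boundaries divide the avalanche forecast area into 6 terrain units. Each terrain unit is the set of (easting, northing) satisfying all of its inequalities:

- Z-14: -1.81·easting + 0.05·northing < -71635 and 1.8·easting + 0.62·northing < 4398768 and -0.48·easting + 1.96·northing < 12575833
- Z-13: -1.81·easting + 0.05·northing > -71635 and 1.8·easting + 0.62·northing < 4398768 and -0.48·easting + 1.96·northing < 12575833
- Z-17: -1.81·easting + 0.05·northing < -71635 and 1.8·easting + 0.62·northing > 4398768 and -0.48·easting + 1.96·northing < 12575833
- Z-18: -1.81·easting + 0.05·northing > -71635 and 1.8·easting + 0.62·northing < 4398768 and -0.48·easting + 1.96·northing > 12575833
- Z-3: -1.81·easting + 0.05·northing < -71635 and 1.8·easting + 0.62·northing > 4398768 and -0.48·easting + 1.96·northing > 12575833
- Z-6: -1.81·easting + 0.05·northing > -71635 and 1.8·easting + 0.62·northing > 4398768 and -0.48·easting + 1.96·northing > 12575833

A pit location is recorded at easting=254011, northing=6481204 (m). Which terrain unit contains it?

Z-3

-1.81·254011 + 0.05·6481204 = -135699.710, which is < -71635
1.8·254011 + 0.62·6481204 = 4475566.280, which is > 4398768
-0.48·254011 + 1.96·6481204 = 12581234.560, which is > 12575833
This sign pattern matches Z-3.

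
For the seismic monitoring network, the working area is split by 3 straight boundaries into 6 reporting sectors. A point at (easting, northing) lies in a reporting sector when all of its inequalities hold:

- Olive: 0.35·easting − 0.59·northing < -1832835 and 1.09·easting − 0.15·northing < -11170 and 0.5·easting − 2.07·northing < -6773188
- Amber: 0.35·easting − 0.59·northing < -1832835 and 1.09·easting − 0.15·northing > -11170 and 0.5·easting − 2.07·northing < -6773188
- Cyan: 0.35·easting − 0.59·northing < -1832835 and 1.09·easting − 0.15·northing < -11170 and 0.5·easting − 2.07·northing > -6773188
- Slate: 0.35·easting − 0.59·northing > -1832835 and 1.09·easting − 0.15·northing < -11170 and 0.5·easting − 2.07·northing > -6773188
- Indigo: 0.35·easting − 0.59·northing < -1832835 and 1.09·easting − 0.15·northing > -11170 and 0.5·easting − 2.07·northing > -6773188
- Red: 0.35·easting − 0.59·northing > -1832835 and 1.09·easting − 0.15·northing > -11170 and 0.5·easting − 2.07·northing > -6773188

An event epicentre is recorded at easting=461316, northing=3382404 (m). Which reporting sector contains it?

Indigo

0.35·461316 − 0.59·3382404 = -1834157.760, which is < -1832835
1.09·461316 − 0.15·3382404 = -4526.160, which is > -11170
0.5·461316 − 2.07·3382404 = -6770918.280, which is > -6773188
This sign pattern matches Indigo.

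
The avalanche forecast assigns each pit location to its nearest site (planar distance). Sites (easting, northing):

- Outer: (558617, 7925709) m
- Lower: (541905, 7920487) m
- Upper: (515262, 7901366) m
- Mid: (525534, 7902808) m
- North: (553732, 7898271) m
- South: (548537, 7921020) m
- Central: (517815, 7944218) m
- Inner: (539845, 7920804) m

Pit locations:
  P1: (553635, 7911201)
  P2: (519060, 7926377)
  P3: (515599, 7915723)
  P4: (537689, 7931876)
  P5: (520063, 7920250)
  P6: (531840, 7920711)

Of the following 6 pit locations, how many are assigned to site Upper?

1

P1 → South
P2 → Central
P3 → Upper
P4 → Inner
P5 → Mid
P6 → Inner
1 of the 6 goes to Upper.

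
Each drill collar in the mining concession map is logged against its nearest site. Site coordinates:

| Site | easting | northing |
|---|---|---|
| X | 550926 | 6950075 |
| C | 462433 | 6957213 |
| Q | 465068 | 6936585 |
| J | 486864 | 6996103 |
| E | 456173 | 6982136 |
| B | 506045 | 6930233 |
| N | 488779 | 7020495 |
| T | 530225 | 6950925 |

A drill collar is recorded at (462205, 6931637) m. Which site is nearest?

Squared distances to each site:
X: 8211375685.000; C: 654183760.000; Q: 32679473.000; J: 4763931437.000; E: 2586534025.000; B: 1923916816.000; N: 8601921640.000; T: 4998747344.000.
Minimum at Q.

Q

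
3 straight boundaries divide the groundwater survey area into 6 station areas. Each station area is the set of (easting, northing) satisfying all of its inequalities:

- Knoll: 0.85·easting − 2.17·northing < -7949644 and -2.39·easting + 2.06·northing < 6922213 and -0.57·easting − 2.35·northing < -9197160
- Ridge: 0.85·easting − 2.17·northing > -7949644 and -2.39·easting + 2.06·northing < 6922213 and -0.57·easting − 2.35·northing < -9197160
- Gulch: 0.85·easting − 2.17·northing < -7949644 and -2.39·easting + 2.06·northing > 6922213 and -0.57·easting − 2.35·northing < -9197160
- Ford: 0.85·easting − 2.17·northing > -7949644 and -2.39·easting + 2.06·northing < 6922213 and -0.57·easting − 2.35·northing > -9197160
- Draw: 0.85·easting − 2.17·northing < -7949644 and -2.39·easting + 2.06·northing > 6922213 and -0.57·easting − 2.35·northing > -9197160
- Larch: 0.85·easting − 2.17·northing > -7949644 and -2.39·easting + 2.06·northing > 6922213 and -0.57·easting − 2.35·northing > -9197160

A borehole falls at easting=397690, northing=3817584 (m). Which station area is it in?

0.85·397690 − 2.17·3817584 = -7946120.780, which is > -7949644
-2.39·397690 + 2.06·3817584 = 6913743.940, which is < 6922213
-0.57·397690 − 2.35·3817584 = -9198005.700, which is < -9197160
This sign pattern matches Ridge.

Ridge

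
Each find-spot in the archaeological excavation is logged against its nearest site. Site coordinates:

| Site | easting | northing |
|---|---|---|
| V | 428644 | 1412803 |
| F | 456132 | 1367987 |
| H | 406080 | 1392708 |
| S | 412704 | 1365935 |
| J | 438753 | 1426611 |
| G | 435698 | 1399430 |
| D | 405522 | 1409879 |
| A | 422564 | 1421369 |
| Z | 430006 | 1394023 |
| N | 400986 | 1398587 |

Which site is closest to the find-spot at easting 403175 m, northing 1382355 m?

Squared distances to each site:
V: 1575750665.000; F: 3010883273.000; H: 115623634.000; S: 360418241.000; J: 3224387620.000; G: 1349301154.000; D: 763078985.000; A: 1898025517.000; Z: 856044785.000; N: 268269545.000.
Minimum at H.

H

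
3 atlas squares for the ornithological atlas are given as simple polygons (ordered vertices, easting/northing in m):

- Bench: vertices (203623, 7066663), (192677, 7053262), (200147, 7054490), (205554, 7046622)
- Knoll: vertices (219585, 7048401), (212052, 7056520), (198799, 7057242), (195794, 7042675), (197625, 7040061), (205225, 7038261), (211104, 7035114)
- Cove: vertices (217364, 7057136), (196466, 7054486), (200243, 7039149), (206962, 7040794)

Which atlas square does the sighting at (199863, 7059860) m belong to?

Cast a ray rightward from (199863, 7059860). For each polygon, the edges (by vertex number in listed order) whose endpoints lie on opposite sides of northing = 7059860, where each meets that height, and whether that is right or left of the point:
Bench: 1–2 at easting≈198066.3 (left), 4–1 at easting≈204278.5 (right) → 1 crossing.
Knoll: no edge straddles that height → 0 crossings.
Cove: no edge straddles that height → 0 crossings.
Only Bench has an odd count, so the point is inside Bench.

Bench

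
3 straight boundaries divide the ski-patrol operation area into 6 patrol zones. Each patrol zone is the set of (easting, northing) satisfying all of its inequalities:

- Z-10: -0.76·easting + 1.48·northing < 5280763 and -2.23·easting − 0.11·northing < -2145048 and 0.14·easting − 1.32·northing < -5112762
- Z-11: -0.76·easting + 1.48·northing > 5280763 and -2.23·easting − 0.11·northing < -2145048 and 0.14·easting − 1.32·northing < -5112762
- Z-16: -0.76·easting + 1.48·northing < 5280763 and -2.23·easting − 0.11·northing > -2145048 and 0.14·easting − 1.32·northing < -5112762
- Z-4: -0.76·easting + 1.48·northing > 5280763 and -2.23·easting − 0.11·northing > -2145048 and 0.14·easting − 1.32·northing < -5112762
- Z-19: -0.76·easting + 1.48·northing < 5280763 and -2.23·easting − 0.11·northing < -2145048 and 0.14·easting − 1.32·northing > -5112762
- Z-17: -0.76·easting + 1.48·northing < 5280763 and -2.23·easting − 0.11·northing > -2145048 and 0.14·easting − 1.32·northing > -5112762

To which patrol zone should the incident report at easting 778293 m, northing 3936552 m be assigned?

Z-19

-0.76·778293 + 1.48·3936552 = 5234594.280, which is < 5280763
-2.23·778293 − 0.11·3936552 = -2168614.110, which is < -2145048
0.14·778293 − 1.32·3936552 = -5087287.620, which is > -5112762
This sign pattern matches Z-19.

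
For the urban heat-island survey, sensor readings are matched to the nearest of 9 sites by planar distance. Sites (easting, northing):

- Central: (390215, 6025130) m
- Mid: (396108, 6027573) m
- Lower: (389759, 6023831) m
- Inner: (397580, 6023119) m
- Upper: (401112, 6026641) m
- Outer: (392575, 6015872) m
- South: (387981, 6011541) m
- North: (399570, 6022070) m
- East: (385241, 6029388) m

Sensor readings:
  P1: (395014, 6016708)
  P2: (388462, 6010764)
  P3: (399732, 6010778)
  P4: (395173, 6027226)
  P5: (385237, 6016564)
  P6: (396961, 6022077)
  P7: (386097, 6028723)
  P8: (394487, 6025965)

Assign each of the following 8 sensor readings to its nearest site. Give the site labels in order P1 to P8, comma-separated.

P1 → Outer (d²=6647617.00)
P2 → South (d²=835090.00)
P3 → Outer (d²=77171485.00)
P4 → Mid (d²=994634.00)
P5 → South (d²=32760065.00)
P6 → Inner (d²=1468925.00)
P7 → East (d²=1174961.00)
P8 → Mid (d²=5213305.00)

Outer, South, Outer, Mid, South, Inner, East, Mid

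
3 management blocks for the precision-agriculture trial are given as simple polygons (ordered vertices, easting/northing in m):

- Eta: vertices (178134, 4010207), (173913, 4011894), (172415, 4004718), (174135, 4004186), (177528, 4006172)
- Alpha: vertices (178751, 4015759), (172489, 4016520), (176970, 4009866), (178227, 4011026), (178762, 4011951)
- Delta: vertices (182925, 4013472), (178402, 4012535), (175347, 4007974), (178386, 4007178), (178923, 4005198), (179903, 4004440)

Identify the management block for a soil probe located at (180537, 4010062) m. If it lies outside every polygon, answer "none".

Cast a ray rightward from (180537, 4010062). For each polygon, the edges (by vertex number in listed order) whose endpoints lie on opposite sides of northing = 4010062, where each meets that height, and whether that is right or left of the point:
Eta: 2–3 at easting≈173530.6 (left), 5–1 at easting≈178112.2 (left) → 0 crossings.
Alpha: 2–3 at easting≈176838.0 (left), 3–4 at easting≈177182.4 (left) → 0 crossings.
Delta: 2–3 at easting≈176745.6 (left), 6–1 at easting≈181784.1 (right) → 1 crossing.
Only Delta has an odd count, so the point is inside Delta.

Delta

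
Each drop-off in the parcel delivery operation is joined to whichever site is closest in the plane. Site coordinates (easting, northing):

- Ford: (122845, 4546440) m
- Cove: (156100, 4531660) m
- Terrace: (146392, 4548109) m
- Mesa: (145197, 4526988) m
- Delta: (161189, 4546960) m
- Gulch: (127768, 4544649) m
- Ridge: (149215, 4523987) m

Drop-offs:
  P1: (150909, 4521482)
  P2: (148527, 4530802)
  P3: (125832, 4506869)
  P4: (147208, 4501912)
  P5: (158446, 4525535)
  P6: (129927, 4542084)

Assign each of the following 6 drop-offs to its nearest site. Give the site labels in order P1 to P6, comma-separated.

P1 → Ridge (d²=9144661.00)
P2 → Mesa (d²=25635496.00)
P3 → Mesa (d²=779777386.00)
P4 → Ridge (d²=491333674.00)
P5 → Cove (d²=43019341.00)
P6 → Gulch (d²=11240506.00)

Ridge, Mesa, Mesa, Ridge, Cove, Gulch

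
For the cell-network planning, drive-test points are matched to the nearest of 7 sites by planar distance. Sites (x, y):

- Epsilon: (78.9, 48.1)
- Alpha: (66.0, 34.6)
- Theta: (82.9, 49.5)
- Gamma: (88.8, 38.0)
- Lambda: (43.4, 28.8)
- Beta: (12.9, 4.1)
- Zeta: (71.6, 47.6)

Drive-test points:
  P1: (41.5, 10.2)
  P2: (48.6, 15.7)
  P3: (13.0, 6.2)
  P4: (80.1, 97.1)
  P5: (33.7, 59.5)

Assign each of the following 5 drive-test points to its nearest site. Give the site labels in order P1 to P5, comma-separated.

P1 → Lambda (d²=349.57)
P2 → Lambda (d²=198.65)
P3 → Beta (d²=4.42)
P4 → Theta (d²=2273.60)
P5 → Lambda (d²=1036.58)

Lambda, Lambda, Beta, Theta, Lambda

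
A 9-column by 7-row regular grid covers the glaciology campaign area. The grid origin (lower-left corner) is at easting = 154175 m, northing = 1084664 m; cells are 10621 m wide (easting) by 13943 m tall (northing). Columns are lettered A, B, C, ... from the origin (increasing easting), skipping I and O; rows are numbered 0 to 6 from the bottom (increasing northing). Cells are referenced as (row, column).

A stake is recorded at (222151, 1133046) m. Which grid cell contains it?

Column index: ⌊(222151 − 154175) / 10621⌋ = ⌊6.400⌋ = 6 → column G
Row offset from origin: ⌊(1133046 − 1084664) / 13943⌋ = ⌊3.470⌋ = 3 → row 3

(3, G)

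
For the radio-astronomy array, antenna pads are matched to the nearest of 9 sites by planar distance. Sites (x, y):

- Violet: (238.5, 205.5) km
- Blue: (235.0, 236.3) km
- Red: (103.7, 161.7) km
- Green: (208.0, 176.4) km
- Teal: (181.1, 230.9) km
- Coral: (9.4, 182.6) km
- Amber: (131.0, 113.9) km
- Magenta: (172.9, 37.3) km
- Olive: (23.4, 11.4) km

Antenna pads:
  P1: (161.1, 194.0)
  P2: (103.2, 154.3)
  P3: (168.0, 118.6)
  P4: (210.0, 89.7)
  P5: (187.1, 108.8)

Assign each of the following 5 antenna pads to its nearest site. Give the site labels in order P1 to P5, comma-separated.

Teal, Red, Amber, Magenta, Amber

P1 → Teal (d²=1761.61)
P2 → Red (d²=55.01)
P3 → Amber (d²=1391.09)
P4 → Magenta (d²=4122.17)
P5 → Amber (d²=3173.22)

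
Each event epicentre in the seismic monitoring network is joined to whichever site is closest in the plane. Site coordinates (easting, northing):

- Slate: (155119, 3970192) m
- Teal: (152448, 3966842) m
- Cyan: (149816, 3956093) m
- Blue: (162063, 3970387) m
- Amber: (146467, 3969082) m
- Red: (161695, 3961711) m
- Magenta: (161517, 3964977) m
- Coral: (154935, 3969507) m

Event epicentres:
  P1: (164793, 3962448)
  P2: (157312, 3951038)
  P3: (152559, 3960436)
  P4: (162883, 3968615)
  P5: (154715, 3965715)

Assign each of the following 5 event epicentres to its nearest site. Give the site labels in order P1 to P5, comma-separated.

P1 → Red (d²=10140773.00)
P2 → Cyan (d²=81743041.00)
P3 → Cyan (d²=26385698.00)
P4 → Blue (d²=3812384.00)
P5 → Teal (d²=6409418.00)

Red, Cyan, Cyan, Blue, Teal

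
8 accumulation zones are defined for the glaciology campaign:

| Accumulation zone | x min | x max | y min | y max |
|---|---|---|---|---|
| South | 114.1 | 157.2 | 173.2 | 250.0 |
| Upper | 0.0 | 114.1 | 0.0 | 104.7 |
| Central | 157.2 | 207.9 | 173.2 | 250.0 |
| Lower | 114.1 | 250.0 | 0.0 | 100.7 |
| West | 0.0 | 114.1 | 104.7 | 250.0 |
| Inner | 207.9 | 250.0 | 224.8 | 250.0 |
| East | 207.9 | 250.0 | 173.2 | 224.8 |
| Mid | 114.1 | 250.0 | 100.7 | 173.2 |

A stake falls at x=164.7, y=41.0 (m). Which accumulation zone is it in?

The point has x = 164.7 and y = 41.0.
Only Lower satisfies 114.1 ≤ x ≤ 250.0 and 0.0 ≤ y ≤ 100.7.

Lower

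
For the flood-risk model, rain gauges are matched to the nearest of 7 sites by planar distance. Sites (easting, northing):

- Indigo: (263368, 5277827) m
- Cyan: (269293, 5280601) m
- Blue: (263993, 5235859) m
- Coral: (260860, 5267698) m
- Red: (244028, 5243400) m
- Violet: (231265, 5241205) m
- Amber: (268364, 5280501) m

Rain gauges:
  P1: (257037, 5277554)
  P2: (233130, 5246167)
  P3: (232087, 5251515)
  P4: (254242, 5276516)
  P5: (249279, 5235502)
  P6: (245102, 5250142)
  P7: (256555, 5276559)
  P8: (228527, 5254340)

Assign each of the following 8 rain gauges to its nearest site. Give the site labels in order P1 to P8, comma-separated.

Indigo, Violet, Violet, Indigo, Red, Red, Indigo, Violet

P1 → Indigo (d²=40156090.00)
P2 → Violet (d²=28099669.00)
P3 → Violet (d²=106971784.00)
P4 → Indigo (d²=85002597.00)
P5 → Red (d²=89951405.00)
P6 → Red (d²=46608040.00)
P7 → Indigo (d²=48024793.00)
P8 → Violet (d²=180024869.00)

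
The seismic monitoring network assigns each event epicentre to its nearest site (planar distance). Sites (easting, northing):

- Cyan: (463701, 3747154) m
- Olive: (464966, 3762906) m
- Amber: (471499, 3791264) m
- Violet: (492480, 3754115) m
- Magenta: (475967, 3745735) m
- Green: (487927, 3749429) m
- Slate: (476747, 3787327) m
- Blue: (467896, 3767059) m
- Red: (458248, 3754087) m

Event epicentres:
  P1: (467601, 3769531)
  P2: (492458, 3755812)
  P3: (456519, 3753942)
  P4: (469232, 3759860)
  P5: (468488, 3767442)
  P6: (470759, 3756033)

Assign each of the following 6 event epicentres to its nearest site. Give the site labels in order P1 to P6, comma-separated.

Blue, Violet, Red, Olive, Blue, Olive

P1 → Blue (d²=6197809.00)
P2 → Violet (d²=2880293.00)
P3 → Red (d²=3010466.00)
P4 → Olive (d²=27476872.00)
P5 → Blue (d²=497153.00)
P6 → Olive (d²=80796978.00)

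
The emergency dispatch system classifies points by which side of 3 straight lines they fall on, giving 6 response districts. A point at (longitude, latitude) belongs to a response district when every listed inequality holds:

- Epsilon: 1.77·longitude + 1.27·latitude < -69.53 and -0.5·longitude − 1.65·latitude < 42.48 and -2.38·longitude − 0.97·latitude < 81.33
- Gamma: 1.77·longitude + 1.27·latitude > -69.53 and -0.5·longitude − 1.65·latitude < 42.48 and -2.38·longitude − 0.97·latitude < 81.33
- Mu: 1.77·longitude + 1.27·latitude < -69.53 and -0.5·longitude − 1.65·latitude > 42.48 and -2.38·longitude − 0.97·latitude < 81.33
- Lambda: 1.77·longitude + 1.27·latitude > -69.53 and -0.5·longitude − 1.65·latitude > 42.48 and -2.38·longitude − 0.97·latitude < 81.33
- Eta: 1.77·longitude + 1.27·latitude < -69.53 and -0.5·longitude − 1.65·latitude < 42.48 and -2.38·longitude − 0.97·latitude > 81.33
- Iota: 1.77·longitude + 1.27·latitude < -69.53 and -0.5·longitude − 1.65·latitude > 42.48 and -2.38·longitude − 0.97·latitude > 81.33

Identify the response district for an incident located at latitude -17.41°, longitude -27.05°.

Epsilon

1.77·-27.05 + 1.27·-17.41 = -69.989, which is < -69.53
-0.5·-27.05 − 1.65·-17.41 = 42.252, which is < 42.48
-2.38·-27.05 − 0.97·-17.41 = 81.267, which is < 81.33
This sign pattern matches Epsilon.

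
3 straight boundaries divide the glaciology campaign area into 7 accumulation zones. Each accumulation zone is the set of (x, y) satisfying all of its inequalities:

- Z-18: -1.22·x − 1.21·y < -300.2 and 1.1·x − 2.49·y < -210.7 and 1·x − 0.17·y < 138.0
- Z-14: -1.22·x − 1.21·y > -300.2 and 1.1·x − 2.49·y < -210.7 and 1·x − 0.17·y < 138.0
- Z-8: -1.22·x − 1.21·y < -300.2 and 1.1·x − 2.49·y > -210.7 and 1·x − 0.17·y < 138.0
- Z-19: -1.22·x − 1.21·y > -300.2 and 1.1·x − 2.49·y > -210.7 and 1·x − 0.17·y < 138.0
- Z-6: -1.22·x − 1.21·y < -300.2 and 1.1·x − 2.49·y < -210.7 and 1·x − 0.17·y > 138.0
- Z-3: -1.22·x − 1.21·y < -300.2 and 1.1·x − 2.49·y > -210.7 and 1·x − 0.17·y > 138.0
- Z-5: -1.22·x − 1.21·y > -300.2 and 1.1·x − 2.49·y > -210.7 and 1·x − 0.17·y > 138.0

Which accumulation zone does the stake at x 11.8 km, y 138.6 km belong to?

Z-14

-1.22·11.8 − 1.21·138.6 = -182.102, which is > -300.2
1.1·11.8 − 2.49·138.6 = -332.134, which is < -210.7
1·11.8 − 0.17·138.6 = -11.762, which is < 138.0
This sign pattern matches Z-14.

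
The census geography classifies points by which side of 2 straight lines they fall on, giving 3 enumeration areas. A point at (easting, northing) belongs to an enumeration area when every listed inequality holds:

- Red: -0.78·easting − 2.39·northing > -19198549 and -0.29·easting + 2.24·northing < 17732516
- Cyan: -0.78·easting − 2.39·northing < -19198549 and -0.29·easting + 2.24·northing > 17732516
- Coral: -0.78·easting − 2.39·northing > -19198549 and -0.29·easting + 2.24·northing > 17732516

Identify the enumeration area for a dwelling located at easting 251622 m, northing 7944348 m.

Red

-0.78·251622 − 2.39·7944348 = -19183256.880, which is > -19198549
-0.29·251622 + 2.24·7944348 = 17722369.140, which is < 17732516
This sign pattern matches Red.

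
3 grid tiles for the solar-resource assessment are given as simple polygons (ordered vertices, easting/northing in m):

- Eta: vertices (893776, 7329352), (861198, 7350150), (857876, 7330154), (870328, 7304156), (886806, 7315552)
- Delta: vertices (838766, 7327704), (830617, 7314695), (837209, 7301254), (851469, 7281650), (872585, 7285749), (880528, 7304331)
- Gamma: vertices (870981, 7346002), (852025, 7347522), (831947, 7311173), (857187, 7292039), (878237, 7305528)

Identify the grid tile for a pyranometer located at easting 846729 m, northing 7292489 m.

Delta

Cast a ray rightward from (846729, 7292489). For each polygon, the edges (by vertex number in listed order) whose endpoints lie on opposite sides of northing = 7292489, where each meets that height, and whether that is right or left of the point:
Eta: no edge straddles that height → 0 crossings.
Delta: 3–4 at easting≈843584.7 (left), 5–6 at easting≈875466.1 (right) → 1 crossing.
Gamma: 3–4 at easting≈856593.4 (right), 4–5 at easting≈857889.2 (right) → 2 crossings.
Only Delta has an odd count, so the point is inside Delta.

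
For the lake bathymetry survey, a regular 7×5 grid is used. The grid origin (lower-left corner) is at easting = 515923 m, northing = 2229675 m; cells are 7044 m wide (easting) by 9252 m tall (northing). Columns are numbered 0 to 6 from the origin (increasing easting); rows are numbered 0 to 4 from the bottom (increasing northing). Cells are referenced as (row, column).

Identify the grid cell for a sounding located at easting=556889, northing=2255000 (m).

Column index: ⌊(556889 − 515923) / 7044⌋ = ⌊5.816⌋ = 5
Row offset from origin: ⌊(2255000 − 2229675) / 9252⌋ = ⌊2.737⌋ = 2 → row 2

(2, 5)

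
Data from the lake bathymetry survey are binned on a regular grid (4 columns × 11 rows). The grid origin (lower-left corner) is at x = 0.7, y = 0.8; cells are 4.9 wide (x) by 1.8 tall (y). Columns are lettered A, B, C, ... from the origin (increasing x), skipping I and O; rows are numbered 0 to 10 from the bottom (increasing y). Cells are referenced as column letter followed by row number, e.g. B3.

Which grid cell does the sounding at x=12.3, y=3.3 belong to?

Column index: ⌊(12.3 − 0.7) / 4.9⌋ = ⌊2.367⌋ = 2 → column C
Row offset from origin: ⌊(3.3 − 0.8) / 1.8⌋ = ⌊1.389⌋ = 1 → row 1

C1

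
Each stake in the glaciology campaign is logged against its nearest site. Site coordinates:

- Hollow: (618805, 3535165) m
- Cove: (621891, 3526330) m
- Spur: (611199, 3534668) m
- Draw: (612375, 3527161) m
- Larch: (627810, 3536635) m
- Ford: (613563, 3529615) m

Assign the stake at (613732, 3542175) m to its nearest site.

Squared distances to each site:
Hollow: 74875429.000; Cove: 317633306.000; Spur: 62771138.000; Draw: 227261645.000; Larch: 228881684.000; Ford: 157782161.000.
Minimum at Spur.

Spur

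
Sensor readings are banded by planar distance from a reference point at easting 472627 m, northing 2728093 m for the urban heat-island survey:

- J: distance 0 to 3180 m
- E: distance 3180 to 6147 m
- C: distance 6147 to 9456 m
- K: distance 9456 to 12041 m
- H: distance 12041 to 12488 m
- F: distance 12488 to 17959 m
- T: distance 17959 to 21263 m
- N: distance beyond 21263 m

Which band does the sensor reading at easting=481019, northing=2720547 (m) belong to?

Distance = √((481019−472627)² + (2720547−2728093)²) = √(70425664.000 + 56942116.000) = 11285.733 m.
9456 ≤ 11285.733 < 12041 → K.

K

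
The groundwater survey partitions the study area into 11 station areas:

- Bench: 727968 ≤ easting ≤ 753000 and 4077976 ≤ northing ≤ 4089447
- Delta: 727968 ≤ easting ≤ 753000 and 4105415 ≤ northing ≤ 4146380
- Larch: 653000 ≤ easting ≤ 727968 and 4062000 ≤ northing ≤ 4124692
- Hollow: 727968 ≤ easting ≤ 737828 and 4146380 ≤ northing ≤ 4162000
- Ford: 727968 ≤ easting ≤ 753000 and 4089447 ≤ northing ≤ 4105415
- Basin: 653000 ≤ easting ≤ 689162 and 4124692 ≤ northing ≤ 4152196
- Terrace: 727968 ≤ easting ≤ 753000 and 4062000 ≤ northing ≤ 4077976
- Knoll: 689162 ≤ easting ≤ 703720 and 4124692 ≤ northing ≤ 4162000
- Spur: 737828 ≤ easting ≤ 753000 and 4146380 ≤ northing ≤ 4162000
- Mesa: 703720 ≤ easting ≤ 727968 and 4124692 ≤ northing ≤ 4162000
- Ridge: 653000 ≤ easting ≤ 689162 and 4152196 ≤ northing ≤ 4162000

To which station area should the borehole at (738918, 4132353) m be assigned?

Delta

The point has easting = 738918 and northing = 4132353.
Only Delta satisfies 727968 ≤ easting ≤ 753000 and 4105415 ≤ northing ≤ 4146380.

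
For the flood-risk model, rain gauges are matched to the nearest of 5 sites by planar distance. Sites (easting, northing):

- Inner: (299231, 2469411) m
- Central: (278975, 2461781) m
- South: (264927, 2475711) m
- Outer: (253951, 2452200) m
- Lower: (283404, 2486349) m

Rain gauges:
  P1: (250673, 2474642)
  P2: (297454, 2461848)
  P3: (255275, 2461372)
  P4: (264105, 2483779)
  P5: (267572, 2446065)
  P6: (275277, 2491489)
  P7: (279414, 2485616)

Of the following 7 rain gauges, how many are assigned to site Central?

0

P1 → South
P2 → Inner
P3 → Outer
P4 → South
P5 → Outer
P6 → Lower
P7 → Lower
0 of the 7 go to Central.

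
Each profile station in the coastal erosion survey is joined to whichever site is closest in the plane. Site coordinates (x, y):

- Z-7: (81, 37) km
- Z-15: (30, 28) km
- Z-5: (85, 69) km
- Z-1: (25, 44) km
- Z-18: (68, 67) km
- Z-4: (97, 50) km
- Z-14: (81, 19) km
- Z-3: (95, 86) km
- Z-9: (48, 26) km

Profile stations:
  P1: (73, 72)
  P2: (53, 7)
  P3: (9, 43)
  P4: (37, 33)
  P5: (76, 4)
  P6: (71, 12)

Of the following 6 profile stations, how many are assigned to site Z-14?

P1 → Z-18
P2 → Z-9
P3 → Z-1
P4 → Z-15
P5 → Z-14
P6 → Z-14
2 of the 6 go to Z-14.

2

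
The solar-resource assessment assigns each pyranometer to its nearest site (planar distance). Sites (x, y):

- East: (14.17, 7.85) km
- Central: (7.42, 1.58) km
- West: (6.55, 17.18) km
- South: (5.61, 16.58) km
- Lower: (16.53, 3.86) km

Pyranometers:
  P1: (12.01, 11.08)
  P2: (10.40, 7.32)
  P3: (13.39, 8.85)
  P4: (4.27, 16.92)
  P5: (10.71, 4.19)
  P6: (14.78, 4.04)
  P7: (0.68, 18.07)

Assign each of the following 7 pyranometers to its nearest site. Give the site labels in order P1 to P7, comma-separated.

East, East, East, South, Central, Lower, South

P1 → East (d²=15.10)
P2 → East (d²=14.49)
P3 → East (d²=1.61)
P4 → South (d²=1.91)
P5 → Central (d²=17.64)
P6 → Lower (d²=3.09)
P7 → South (d²=26.53)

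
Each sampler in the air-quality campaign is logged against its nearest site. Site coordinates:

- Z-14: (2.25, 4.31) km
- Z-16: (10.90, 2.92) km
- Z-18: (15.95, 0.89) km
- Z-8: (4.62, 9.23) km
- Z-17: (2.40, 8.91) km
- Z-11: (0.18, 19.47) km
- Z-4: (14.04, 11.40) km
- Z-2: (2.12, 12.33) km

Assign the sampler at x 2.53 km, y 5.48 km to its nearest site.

Z-14

Squared distances to each site:
Z-14: 1.447; Z-16: 76.611; Z-18: 201.165; Z-8: 18.431; Z-17: 11.782; Z-11: 201.243; Z-4: 167.526; Z-2: 47.091.
Minimum at Z-14.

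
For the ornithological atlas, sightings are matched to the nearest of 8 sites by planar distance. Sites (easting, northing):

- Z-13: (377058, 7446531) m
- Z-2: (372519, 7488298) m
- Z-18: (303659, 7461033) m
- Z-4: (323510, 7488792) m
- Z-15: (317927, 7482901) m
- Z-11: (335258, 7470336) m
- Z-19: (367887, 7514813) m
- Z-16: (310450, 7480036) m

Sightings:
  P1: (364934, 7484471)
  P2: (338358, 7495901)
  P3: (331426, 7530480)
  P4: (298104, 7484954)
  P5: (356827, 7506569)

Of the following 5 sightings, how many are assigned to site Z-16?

P1 → Z-2
P2 → Z-4
P3 → Z-19
P4 → Z-16
P5 → Z-19
1 of the 5 goes to Z-16.

1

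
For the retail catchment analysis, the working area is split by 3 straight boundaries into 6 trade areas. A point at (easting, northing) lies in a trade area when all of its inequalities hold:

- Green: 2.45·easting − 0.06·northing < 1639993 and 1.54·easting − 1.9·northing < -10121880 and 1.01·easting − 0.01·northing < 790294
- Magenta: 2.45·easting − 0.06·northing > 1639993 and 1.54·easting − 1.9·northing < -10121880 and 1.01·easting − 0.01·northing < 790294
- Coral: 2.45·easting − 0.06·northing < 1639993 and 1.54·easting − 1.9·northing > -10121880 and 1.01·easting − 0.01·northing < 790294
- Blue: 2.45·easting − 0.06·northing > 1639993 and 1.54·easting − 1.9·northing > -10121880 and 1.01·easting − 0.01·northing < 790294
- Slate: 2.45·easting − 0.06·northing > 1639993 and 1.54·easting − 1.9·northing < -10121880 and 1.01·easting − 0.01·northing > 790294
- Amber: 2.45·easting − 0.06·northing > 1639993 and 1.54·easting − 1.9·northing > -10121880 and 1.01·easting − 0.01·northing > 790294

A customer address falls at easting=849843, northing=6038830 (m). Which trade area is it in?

Slate

2.45·849843 − 0.06·6038830 = 1719785.550, which is > 1639993
1.54·849843 − 1.9·6038830 = -10165018.780, which is < -10121880
1.01·849843 − 0.01·6038830 = 797953.130, which is > 790294
This sign pattern matches Slate.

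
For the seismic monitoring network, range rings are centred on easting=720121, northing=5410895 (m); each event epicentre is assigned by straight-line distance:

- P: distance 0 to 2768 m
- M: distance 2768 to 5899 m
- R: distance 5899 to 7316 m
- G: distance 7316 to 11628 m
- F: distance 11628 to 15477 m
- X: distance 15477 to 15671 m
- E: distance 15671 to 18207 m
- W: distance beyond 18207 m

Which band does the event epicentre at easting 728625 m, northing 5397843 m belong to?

X

Distance = √((728625−720121)² + (5397843−5410895)²) = √(72318016.000 + 170354704.000) = 15577.956 m.
15477 ≤ 15577.956 < 15671 → X.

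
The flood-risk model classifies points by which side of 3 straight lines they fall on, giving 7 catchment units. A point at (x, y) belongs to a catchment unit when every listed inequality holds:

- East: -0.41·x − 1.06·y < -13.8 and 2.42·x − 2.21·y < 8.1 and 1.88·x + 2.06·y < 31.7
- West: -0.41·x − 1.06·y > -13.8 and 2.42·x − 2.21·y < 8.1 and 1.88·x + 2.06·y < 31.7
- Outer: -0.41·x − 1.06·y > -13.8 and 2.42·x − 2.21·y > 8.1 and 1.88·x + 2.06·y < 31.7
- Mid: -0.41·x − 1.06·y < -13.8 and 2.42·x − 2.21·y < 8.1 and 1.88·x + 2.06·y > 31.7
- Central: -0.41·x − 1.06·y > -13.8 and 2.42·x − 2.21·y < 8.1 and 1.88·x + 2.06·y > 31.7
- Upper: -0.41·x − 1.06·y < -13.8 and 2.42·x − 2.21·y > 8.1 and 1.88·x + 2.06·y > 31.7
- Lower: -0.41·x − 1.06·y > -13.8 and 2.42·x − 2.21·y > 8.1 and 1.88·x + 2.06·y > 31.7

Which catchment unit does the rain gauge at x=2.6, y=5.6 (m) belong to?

-0.41·2.6 − 1.06·5.6 = -7.002, which is > -13.8
2.42·2.6 − 2.21·5.6 = -6.084, which is < 8.1
1.88·2.6 + 2.06·5.6 = 16.424, which is < 31.7
This sign pattern matches West.

West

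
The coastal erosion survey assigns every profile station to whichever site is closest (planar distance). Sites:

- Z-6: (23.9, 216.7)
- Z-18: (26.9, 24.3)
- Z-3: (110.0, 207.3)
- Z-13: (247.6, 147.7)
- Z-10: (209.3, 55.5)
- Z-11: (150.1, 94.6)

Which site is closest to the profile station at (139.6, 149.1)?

Z-11

Squared distances to each site:
Z-6: 17956.250; Z-18: 28276.330; Z-3: 4263.400; Z-13: 11665.960; Z-10: 13619.050; Z-11: 3080.500.
Minimum at Z-11.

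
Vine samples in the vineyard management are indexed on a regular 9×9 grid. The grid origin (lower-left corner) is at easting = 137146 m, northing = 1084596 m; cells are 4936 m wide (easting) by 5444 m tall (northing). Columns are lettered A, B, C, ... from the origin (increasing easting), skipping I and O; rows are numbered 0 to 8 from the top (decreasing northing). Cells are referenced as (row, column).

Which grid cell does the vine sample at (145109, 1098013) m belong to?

(6, B)

Column index: ⌊(145109 − 137146) / 4936⌋ = ⌊1.613⌋ = 1 → column B
Row offset from origin: ⌊(1098013 − 1084596) / 5444⌋ = ⌊2.465⌋ = 2 → row 6 (counted from top)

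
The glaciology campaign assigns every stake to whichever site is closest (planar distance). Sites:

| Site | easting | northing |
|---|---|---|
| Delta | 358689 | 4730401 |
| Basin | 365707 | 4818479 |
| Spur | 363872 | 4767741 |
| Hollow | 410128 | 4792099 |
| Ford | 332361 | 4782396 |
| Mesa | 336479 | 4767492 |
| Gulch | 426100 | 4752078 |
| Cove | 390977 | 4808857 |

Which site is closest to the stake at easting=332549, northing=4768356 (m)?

Squared distances to each site:
Delta: 2123881625.000; Basin: 3611768093.000; Spur: 981508554.000; Hollow: 6582231290.000; Ford: 197156944.000; Mesa: 16191396.000; Gulch: 9016762885.000; Cove: 5054162185.000.
Minimum at Mesa.

Mesa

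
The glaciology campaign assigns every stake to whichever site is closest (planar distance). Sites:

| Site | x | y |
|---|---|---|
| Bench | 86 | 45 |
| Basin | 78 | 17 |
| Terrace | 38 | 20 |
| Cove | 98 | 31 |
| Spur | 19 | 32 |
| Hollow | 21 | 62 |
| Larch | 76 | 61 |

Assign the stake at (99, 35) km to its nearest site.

Squared distances to each site:
Bench: 269.000; Basin: 765.000; Terrace: 3946.000; Cove: 17.000; Spur: 6409.000; Hollow: 6813.000; Larch: 1205.000.
Minimum at Cove.

Cove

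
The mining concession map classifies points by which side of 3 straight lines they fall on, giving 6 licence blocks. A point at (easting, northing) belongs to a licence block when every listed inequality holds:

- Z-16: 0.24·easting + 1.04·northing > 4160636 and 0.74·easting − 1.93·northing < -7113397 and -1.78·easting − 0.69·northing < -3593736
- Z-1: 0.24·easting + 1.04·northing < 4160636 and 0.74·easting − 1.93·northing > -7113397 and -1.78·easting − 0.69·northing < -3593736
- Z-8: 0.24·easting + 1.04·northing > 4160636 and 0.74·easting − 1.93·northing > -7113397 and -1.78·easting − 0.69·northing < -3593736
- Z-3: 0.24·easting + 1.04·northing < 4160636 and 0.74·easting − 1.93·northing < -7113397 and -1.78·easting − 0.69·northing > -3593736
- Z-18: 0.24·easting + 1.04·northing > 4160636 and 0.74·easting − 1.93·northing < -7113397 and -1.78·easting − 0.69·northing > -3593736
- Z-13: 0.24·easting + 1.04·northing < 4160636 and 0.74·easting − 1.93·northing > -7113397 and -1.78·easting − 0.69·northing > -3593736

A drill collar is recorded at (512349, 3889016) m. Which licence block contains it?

Z-16

0.24·512349 + 1.04·3889016 = 4167540.400, which is > 4160636
0.74·512349 − 1.93·3889016 = -7126662.620, which is < -7113397
-1.78·512349 − 0.69·3889016 = -3595402.260, which is < -3593736
This sign pattern matches Z-16.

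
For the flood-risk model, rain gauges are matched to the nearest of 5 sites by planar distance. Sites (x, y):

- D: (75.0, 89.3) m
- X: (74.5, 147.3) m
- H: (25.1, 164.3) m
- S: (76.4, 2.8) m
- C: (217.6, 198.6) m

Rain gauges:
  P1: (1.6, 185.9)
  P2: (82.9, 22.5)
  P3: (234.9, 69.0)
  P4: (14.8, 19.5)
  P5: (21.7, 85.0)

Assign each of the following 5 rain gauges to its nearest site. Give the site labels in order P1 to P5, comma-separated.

P1 → H (d²=1018.81)
P2 → S (d²=430.34)
P3 → C (d²=17095.45)
P4 → S (d²=4073.45)
P5 → D (d²=2859.38)

H, S, C, S, D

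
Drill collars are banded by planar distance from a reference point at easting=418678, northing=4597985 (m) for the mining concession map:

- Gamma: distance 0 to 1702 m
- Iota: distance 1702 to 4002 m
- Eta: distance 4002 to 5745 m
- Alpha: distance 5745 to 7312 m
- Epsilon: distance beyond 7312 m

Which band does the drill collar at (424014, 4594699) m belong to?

Distance = √((424014−418678)² + (4594699−4597985)²) = √(28472896.000 + 10797796.000) = 6266.633 m.
5745 ≤ 6266.633 < 7312 → Alpha.

Alpha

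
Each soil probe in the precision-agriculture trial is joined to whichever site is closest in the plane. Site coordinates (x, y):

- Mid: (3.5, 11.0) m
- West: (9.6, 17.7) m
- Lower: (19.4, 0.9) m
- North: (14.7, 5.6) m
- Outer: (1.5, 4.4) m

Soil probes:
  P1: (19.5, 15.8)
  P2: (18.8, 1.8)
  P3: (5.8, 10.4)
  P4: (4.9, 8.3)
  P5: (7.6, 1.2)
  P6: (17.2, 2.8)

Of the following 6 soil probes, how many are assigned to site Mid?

2

P1 → West
P2 → Lower
P3 → Mid
P4 → Mid
P5 → Outer
P6 → Lower
2 of the 6 go to Mid.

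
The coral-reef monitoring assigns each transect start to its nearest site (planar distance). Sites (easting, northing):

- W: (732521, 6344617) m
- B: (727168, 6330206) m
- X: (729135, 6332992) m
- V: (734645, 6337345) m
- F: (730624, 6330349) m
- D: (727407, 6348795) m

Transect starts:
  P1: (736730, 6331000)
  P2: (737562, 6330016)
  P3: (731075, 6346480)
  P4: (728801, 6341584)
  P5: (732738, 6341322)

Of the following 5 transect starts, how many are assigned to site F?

2

P1 → F
P2 → F
P3 → W
P4 → W
P5 → W
2 of the 5 go to F.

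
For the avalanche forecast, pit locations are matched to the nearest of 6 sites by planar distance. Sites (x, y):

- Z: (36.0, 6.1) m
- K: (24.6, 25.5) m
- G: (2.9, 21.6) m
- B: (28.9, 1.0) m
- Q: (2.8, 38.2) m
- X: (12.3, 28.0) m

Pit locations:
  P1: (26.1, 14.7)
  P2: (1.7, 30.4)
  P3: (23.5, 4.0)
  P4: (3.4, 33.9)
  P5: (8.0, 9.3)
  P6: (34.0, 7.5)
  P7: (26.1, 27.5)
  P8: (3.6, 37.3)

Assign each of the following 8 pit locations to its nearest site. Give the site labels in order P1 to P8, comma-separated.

K, Q, B, Q, G, Z, K, Q

P1 → K (d²=118.89)
P2 → Q (d²=62.05)
P3 → B (d²=38.16)
P4 → Q (d²=18.85)
P5 → G (d²=177.30)
P6 → Z (d²=5.96)
P7 → K (d²=6.25)
P8 → Q (d²=1.45)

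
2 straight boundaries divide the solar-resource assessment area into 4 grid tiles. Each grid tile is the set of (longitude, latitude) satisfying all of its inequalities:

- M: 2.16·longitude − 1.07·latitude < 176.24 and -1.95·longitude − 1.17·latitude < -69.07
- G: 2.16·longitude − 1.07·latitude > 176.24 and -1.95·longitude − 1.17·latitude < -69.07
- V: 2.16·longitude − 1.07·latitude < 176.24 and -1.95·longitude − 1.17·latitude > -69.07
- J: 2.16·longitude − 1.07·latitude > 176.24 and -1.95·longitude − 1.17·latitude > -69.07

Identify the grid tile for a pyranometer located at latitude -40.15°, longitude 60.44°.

2.16·60.44 − 1.07·-40.15 = 173.511, which is < 176.24
-1.95·60.44 − 1.17·-40.15 = -70.882, which is < -69.07
This sign pattern matches M.

M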